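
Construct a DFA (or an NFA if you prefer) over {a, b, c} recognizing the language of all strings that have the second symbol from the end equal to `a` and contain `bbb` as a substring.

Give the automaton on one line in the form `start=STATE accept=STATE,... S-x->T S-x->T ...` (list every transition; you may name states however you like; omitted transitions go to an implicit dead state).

start=q0 accept=q16,q17,q18 q0-a->q1 q0-b->q2 q0-c->q3 q1-a->q4 q1-b->q5 q1-c->q6 q2-a->q7 q2-b->q8 q2-c->q9 q3-a->q10 q3-b->q11 q3-c->q12 q4-a->q4 q4-b->q5 q4-c->q6 q5-a->q7 q5-b->q8 q5-c->q9 q6-a->q10 q6-b->q11 q6-c->q12 q7-a->q4 q7-b->q5 q7-c->q6 q8-a->q7 q8-b->q13 q8-c->q9 q9-a->q10 q9-b->q11 q9-c->q12 q10-a->q4 q10-b->q5 q10-c->q6 q11-a->q7 q11-b->q8 q11-c->q9 q12-a->q10 q12-b->q11 q12-c->q12 q13-a->q14 q13-b->q13 q13-c->q15 q14-a->q16 q14-b->q17 q14-c->q18 q15-a->q19 q15-b->q20 q15-c->q21 q16-a->q16 q16-b->q17 q16-c->q18 q17-a->q14 q17-b->q13 q17-c->q15 q18-a->q19 q18-b->q20 q18-c->q21 q19-a->q16 q19-b->q17 q19-c->q18 q20-a->q14 q20-b->q13 q20-c->q15 q21-a->q19 q21-b->q20 q21-c->q21

Run two small machines in parallel and take their product. One (13 states) tracks the last 2 symbols read; the other (4 states) tracks whether and how much of `bbb` has been seen. Each combined state is a pair, one component from each; accept when both components accept.
With 22 states:
          a    b    c  
>  q0     q1   q2   q3 
   q1     q4   q5   q6 
   q2     q7   q8   q9 
   q3    q10  q11  q12 
   q4     q4   q5   q6 
   q5     q7   q8   q9 
   q6    q10  q11  q12 
   q7     q4   q5   q6 
   q8     q7  q13   q9 
   q9    q10  q11  q12 
   q10    q4   q5   q6 
   q11    q7   q8   q9 
   q12   q10  q11  q12 
   q13   q14  q13  q15 
   q14   q16  q17  q18 
   q15   q19  q20  q21 
 * q16   q16  q17  q18 
 * q17   q14  q13  q15 
 * q18   q19  q20  q21 
   q19   q16  q17  q18 
   q20   q14  q13  q15 
   q21   q19  q20  q21 
(> = start, * = accepting)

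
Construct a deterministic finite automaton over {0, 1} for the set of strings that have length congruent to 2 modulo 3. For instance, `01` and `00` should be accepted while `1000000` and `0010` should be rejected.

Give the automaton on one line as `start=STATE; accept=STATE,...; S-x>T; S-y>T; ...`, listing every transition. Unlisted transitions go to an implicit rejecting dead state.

Only the length mod 3 matters, so use a 3-cycle: from any state, every input symbol moves to the next state, wrapping q2 back to q0. Mark q2 accepting.
        0   1  
>  q0   q1  q1 
   q1   q2  q2 
 * q2   q0  q0 
(> = start, * = accepting)

start=q0; accept=q2; q0-0>q1; q0-1>q1; q1-0>q2; q1-1>q2; q2-0>q0; q2-1>q0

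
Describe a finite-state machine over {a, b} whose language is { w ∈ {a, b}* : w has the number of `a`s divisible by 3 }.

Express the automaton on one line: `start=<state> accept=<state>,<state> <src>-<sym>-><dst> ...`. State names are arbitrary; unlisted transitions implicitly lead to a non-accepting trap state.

Keep the running count of `a`s modulo 3: each `a` advances along the cycle q0 → q1 → q2 → q0 while other symbols loop. Accept at q0.
3 states suffice.
        a   b  
>* q0   q1  q0 
   q1   q2  q1 
   q2   q0  q2 
(> = start, * = accepting)

start=q0 accept=q0 q0-a->q1 q0-b->q0 q1-a->q2 q1-b->q1 q2-a->q0 q2-b->q2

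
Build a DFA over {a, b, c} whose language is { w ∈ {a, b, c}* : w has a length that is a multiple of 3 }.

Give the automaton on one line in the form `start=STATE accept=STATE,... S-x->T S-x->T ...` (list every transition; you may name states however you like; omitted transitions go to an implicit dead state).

start=q0 accept=q0 q0-a->q1 q0-b->q1 q0-c->q1 q1-a->q2 q1-b->q2 q1-c->q2 q2-a->q0 q2-b->q0 q2-c->q0

Count input length modulo 3: every symbol advances one step around the cycle q0 → q1 → q2 → q0. Accept at q0.
A 3-state machine:
        a   b   c  
>* q0   q1  q1  q1 
   q1   q2  q2  q2 
   q2   q0  q0  q0 
(> = start, * = accepting)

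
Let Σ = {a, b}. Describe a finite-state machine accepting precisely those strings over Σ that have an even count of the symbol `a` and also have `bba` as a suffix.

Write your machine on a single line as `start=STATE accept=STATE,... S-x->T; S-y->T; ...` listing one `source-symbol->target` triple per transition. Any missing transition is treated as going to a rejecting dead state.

start=q0; accept=q7; q0-a->q1; q0-b->q2; q1-a->q0; q1-b->q3; q2-a->q1; q2-b->q4; q3-a->q0; q3-b->q5; q4-a->q6; q4-b->q4; q5-a->q7; q5-b->q5; q6-a->q0; q6-b->q3; q7-a->q1; q7-b->q2

Build one automaton per condition and run them in lockstep. One (2 states) tracks the count of `a`s modulo 2; the other (4 states) tracks how much of the suffix `bba` has currently been matched. Each combined state is a pair, one component from each; accept when both components accept.
An 8-state machine:
        a   b  
>  q0   q1  q2 
   q1   q0  q3 
   q2   q1  q4 
   q3   q0  q5 
   q4   q6  q4 
   q5   q7  q5 
   q6   q0  q3 
 * q7   q1  q2 
(> = start, * = accepting)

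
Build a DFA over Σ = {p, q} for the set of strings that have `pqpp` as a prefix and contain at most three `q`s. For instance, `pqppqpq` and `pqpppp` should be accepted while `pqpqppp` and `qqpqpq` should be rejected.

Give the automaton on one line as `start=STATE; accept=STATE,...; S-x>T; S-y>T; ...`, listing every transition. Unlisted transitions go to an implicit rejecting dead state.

Run two small machines in parallel and take their product. The first has 6 states tracking whether the input so far still matches the prefix `pqpp`; the second has 5 states tracking the count of `q`s, saturating at 4. A product state is a pair (one from each), accepting exactly when both do. Minimizing collapses redundant product states.
        p   q  
>  s0   s1  s2 
   s1   s2  s3 
   s2   s2  s2 
   s3   s4  s2 
   s4   s5  s2 
 * s5   s5  s6 
 * s6   s6  s7 
 * s7   s7  s2 
(> = start, * = accepting)

start=s0; accept=s5,s6,s7; s0-p>s1; s0-q>s2; s1-p>s2; s1-q>s3; s2-p>s2; s2-q>s2; s3-p>s4; s3-q>s2; s4-p>s5; s4-q>s2; s5-p>s5; s5-q>s6; s6-p>s6; s6-q>s7; s7-p>s7; s7-q>s2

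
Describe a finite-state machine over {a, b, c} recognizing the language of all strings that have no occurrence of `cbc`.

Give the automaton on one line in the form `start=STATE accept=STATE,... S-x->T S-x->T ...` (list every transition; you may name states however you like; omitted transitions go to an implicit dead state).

start=S0 accept=S0,S1,S2 S0-a->S0 S0-b->S0 S0-c->S1 S1-a->S0 S1-b->S2 S1-c->S1 S2-a->S0 S2-b->S0 S2-c->S3 S3-a->S3 S3-b->S3 S3-c->S3

This is the complement of 'contains `cbc`'. Use the same substring-matching states — S0 through S3 holding how much of `cbc` has just been matched — but flip the accepting set: everything except the trap S3 accepts.
With 4 states:
        a   b   c  
>* S0   S0  S0  S1 
 * S1   S0  S2  S1 
 * S2   S0  S0  S3 
   S3   S3  S3  S3 
(> = start, * = accepting)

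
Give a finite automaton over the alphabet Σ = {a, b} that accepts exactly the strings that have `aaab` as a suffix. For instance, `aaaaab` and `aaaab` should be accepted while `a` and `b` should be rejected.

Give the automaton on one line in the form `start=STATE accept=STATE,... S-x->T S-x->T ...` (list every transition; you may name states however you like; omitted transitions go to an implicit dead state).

Remember how much of `aaab` the current input suffix matches. State S0 means no match yet; S1 means the last symbol is `a`; S2 means the last 2 symbols are `aa`; S3 means the last 3 symbols are `aaa`; S4 means the last 4 symbols are `aaab`. Only S4 accepts. On a mismatch, fall back to the longest proper suffix that is still a prefix of `aaab`.
A 5-state machine:
        a   b  
>  S0   S1  S0 
   S1   S2  S0 
   S2   S3  S0 
   S3   S3  S4 
 * S4   S1  S0 
(> = start, * = accepting)

start=S0 accept=S4 S0-a->S1 S0-b->S0 S1-a->S2 S1-b->S0 S2-a->S3 S2-b->S0 S3-a->S3 S3-b->S4 S4-a->S1 S4-b->S0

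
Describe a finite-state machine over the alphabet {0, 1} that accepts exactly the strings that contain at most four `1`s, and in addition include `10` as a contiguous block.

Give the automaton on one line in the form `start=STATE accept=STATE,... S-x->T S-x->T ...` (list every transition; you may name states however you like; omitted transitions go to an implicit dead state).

start=A accept=C,E,G,I A-0->A A-1->B B-0->C B-1->D C-0->C C-1->E D-0->E D-1->F E-0->E E-1->G F-0->G F-1->H G-0->G G-1->I H-0->I H-1->J I-0->I I-1->J J-0->J J-1->J

Build one automaton per condition and run them in lockstep. The first has 6 states tracking the count of `1`s, saturating at 5; the second has 3 states tracking whether and how much of `10` has been seen. A product state is a pair (one from each), accepting exactly when both do. Minimizing collapses redundant product states.
A 10-state machine:
       0  1 
>  A   A  B 
   B   C  D 
 * C   C  E 
   D   E  F 
 * E   E  G 
   F   G  H 
 * G   G  I 
   H   I  J 
 * I   I  J 
   J   J  J 
(> = start, * = accepting)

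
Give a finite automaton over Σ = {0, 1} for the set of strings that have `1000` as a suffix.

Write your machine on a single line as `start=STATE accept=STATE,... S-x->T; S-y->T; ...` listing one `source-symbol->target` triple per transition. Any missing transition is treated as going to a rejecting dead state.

start=q0; accept=q4; q0-0->q0; q0-1->q1; q1-0->q2; q1-1->q1; q2-0->q3; q2-1->q1; q3-0->q4; q3-1->q1; q4-0->q0; q4-1->q1

Remember how much of `1000` the current input suffix matches. State q0 means no match yet; q1 means the last symbol is `1`; q2 means the last 2 symbols are `10`; q3 means the last 3 symbols are `100`; q4 means the last 4 symbols are `1000`. Only q4 accepts. On a mismatch, fall back to the longest proper suffix that is still a prefix of `1000`.
        0   1  
>  q0   q0  q1 
   q1   q2  q1 
   q2   q3  q1 
   q3   q4  q1 
 * q4   q0  q1 
(> = start, * = accepting)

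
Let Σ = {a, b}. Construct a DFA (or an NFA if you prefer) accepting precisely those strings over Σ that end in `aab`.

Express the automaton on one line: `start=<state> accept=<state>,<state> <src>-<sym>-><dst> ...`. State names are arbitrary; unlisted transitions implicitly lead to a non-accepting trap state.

Remember how much of `aab` the current input suffix matches. State q0 means no match yet; q1 means the last symbol is `a`; q2 means the last 2 symbols are `aa`; q3 means the last 3 symbols are `aab`. Only q3 accepts. On a mismatch, fall back to the longest proper suffix that is still a prefix of `aab`.
With 4 states:
        a   b  
>  q0   q1  q0 
   q1   q2  q0 
   q2   q2  q3 
 * q3   q1  q0 
(> = start, * = accepting)

start=q0 accept=q3 q0-a->q1 q0-b->q0 q1-a->q2 q1-b->q0 q2-a->q2 q2-b->q3 q3-a->q1 q3-b->q0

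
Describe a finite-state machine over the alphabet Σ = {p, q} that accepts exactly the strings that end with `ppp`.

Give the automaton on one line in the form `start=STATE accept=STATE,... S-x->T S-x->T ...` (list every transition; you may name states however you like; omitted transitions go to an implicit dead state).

Remember how much of `ppp` the current input suffix matches. State A means no match yet; B means the last symbol is `p`; C means the last 2 symbols are `pp`; D means the last 3 symbols are `ppp`. Only D accepts. On a mismatch, fall back to the longest proper suffix that is still a prefix of `ppp`.
       p  q 
>  A   B  A 
   B   C  A 
   C   D  A 
 * D   D  A 
(> = start, * = accepting)

start=A accept=D A-p->B A-q->A B-p->C B-q->A C-p->D C-q->A D-p->D D-q->A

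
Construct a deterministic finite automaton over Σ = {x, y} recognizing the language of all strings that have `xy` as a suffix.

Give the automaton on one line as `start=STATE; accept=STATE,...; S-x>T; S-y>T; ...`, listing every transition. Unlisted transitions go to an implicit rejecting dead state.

start=q0; accept=q2; q0-x>q1; q0-y>q0; q1-x>q1; q1-y>q2; q2-x>q1; q2-y>q0

Let each state record the length of the longest suffix of the input read so far that is also a prefix of `xy`. q1 means the last symbol is `x`; q2 means the last 2 symbols are `xy`. Accept only at q2, where the string currently ends in `xy`.
With 3 states:
        x   y  
>  q0   q1  q0 
   q1   q1  q2 
 * q2   q1  q0 
(> = start, * = accepting)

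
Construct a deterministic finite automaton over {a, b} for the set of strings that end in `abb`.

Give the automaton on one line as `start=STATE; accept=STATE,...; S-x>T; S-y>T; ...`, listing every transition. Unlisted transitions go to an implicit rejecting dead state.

start=S0; accept=S3; S0-a>S1; S0-b>S0; S1-a>S1; S1-b>S2; S2-a>S1; S2-b>S3; S3-a>S1; S3-b>S0

Let each state record the length of the longest suffix of the input read so far that is also a prefix of `abb`. S1 means the last symbol is `a`; S2 means the last 2 symbols are `ab`; S3 means the last 3 symbols are `abb`. Accept only at S3, where the string currently ends in `abb`.
With 4 states:
        a   b  
>  S0   S1  S0 
   S1   S1  S2 
   S2   S1  S3 
 * S3   S1  S0 
(> = start, * = accepting)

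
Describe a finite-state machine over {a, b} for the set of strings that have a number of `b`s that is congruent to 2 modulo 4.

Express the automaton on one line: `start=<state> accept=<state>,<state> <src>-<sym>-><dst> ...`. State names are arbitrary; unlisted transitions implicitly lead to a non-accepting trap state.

Keep the running count of `b`s modulo 4: each `b` advances along the cycle q0 → q1 → q2 → q3 → q0 while other symbols loop. Accept at q2.
A 4-state machine:
        a   b  
>  q0   q0  q1 
   q1   q1  q2 
 * q2   q2  q3 
   q3   q3  q0 
(> = start, * = accepting)

start=q0 accept=q2 q0-a->q0 q0-b->q1 q1-a->q1 q1-b->q2 q2-a->q2 q2-b->q3 q3-a->q3 q3-b->q0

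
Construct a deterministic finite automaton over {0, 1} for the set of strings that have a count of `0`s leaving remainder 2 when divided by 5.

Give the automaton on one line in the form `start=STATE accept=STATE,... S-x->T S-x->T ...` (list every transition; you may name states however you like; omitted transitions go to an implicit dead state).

Keep the running count of `0`s modulo 5: each `0` advances along the cycle A → B → C → D → E → A while other symbols loop. Accept at C.
A 5-state machine:
       0  1 
>  A   B  A 
   B   C  B 
 * C   D  C 
   D   E  D 
   E   A  E 
(> = start, * = accepting)

start=A accept=C A-0->B A-1->A B-0->C B-1->B C-0->D C-1->C D-0->E D-1->D E-0->A E-1->E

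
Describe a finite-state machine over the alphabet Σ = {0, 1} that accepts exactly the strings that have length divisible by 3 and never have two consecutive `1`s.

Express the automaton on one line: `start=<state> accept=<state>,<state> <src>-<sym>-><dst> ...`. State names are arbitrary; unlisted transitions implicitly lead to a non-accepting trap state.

start=q0 accept=q0,q6 q0-0->q1 q0-1->q2 q1-0->q3 q1-1->q4 q2-0->q3 q2-1->q5 q3-0->q0 q3-1->q6 q4-0->q0 q4-1->q5 q5-0->q5 q5-1->q5 q6-0->q1 q6-1->q5

Handle the two conditions separately and then intersect. The first has 3 states tracking the input length modulo 3; the second has 3 states tracking partial matches of the forbidden pattern `11`. A product state is a pair (one from each), accepting exactly when both do. Equivalent product states are then merged.
With 7 states:
        0   1  
>* q0   q1  q2 
   q1   q3  q4 
   q2   q3  q5 
   q3   q0  q6 
   q4   q0  q5 
   q5   q5  q5 
 * q6   q1  q5 
(> = start, * = accepting)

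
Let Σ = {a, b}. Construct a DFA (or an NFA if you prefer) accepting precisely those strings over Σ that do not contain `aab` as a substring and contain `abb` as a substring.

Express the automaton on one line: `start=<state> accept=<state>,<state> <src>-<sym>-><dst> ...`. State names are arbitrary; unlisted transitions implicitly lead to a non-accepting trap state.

Build one automaton per condition and run them in lockstep. One (4 states) tracks partial matches of the forbidden pattern `aab`; the other (4 states) tracks whether and how much of `abb` has been seen. Each combined state is a pair, one component from each; accept when both components accept. Equivalent product states are then merged.
7 states suffice.
        a   b  
>  s0   s1  s0 
   s1   s2  s3 
   s2   s2  s2 
   s3   s1  s4 
 * s4   s5  s4 
 * s5   s6  s4 
 * s6   s6  s2 
(> = start, * = accepting)

start=s0 accept=s4,s5,s6 s0-a->s1 s0-b->s0 s1-a->s2 s1-b->s3 s2-a->s2 s2-b->s2 s3-a->s1 s3-b->s4 s4-a->s5 s4-b->s4 s5-a->s6 s5-b->s4 s6-a->s6 s6-b->s2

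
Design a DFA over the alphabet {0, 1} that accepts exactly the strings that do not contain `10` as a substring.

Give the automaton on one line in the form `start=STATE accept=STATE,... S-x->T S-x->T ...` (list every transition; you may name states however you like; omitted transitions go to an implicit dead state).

start=A accept=A,B A-0->A A-1->B B-0->C B-1->B C-0->C C-1->C

This is the complement of 'contains `10`'. Use the same substring-matching states — A through C holding how much of `10` has just been matched — but flip the accepting set: everything except the trap C accepts.
       0  1 
>* A   A  B 
 * B   C  B 
   C   C  C 
(> = start, * = accepting)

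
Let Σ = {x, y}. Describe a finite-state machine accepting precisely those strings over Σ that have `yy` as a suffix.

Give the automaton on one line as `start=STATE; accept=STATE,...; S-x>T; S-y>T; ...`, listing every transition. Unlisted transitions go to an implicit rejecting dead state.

Remember how much of `yy` the current input suffix matches. State A means no match yet; B means the last symbol is `y`; C means the last 2 symbols are `yy`. Only C accepts. On a mismatch, fall back to the longest proper suffix that is still a prefix of `yy`.
With 3 states:
       x  y 
>  A   A  B 
   B   A  C 
 * C   A  C 
(> = start, * = accepting)

start=A; accept=C; A-x>A; A-y>B; B-x>A; B-y>C; C-x>A; C-y>C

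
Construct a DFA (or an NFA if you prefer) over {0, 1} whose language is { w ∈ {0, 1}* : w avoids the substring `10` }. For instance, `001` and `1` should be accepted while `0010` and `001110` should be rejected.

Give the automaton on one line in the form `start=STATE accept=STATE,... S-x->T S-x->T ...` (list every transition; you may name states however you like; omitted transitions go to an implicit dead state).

start=A accept=A,B A-0->A A-1->B B-0->C B-1->B C-0->C C-1->C

This is the complement of 'contains `10`'. Use the same substring-matching states — A through C holding how much of `10` has just been matched — but flip the accepting set: everything except the trap C accepts.
3 states suffice.
       0  1 
>* A   A  B 
 * B   C  B 
   C   C  C 
(> = start, * = accepting)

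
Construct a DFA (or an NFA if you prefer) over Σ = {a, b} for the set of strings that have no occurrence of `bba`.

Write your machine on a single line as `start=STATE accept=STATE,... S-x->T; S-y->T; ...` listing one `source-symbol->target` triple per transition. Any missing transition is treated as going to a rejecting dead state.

start=q0; accept=q0,q1,q2; q0-a->q0; q0-b->q1; q1-a->q0; q1-b->q2; q2-a->q3; q2-b->q2; q3-a->q3; q3-b->q3

Track partial matches of the forbidden pattern `bba`. State q3 is a dead state reached once `bba` has occurred; every other state accepts. q0 means no part of `bba` is currently matched.
A 4-state machine:
        a   b  
>* q0   q0  q1 
 * q1   q0  q2 
 * q2   q3  q2 
   q3   q3  q3 
(> = start, * = accepting)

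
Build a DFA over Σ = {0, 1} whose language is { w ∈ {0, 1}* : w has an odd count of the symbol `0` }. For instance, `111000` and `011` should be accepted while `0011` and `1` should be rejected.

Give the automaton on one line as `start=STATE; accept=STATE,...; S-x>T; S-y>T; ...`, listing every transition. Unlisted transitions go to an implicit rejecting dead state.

start=S0; accept=S1; S0-0>S1; S0-1>S0; S1-0>S0; S1-1>S1

The only thing that matters is how many `0`s have appeared, reduced mod 2. Use one state per residue: S0 for 0, …, S1 for 1. Reading `0` moves to the next residue; anything else stays put. S1 is accepting.
2 states suffice.
        0   1  
>  S0   S1  S0 
 * S1   S0  S1 
(> = start, * = accepting)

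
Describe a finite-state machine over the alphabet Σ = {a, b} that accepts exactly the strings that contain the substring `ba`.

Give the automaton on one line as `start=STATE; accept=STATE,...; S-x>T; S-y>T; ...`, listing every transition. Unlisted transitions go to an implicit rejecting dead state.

States s0..s1 record the length of the longest prefix of `ba` that matches the current input suffix. Reaching s2 means `ba` has been seen, and we stay there forever. Accept from s2.
        a   b  
>  s0   s0  s1 
   s1   s2  s1 
 * s2   s2  s2 
(> = start, * = accepting)

start=s0; accept=s2; s0-a>s0; s0-b>s1; s1-a>s2; s1-b>s1; s2-a>s2; s2-b>s2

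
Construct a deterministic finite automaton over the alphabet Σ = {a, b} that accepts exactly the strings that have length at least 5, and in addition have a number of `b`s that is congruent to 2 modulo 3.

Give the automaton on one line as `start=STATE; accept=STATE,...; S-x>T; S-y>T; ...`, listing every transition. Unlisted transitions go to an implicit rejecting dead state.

start=s0; accept=s14,s17; s0-a>s1; s0-b>s2; s1-a>s3; s1-b>s4; s2-a>s4; s2-b>s5; s3-a>s6; s3-b>s7; s4-a>s7; s4-b>s8; s5-a>s8; s5-b>s6; s6-a>s9; s6-b>s10; s7-a>s10; s7-b>s11; s8-a>s11; s8-b>s9; s9-a>s12; s9-b>s13; s10-a>s13; s10-b>s14; s11-a>s14; s11-b>s12; s12-a>s15; s12-b>s16; s13-a>s16; s13-b>s17; s14-a>s17; s14-b>s15; s15-a>s15; s15-b>s16; s16-a>s16; s16-b>s17; s17-a>s17; s17-b>s15

Handle the two conditions separately and then intersect. The first has 7 states tracking the input length, saturating at 6; the second has 3 states tracking the count of `b`s modulo 3. A product state is a pair (one from each), accepting exactly when both do.
An 18-state machine:
          a    b  
>  s0     s1   s2 
   s1     s3   s4 
   s2     s4   s5 
   s3     s6   s7 
   s4     s7   s8 
   s5     s8   s6 
   s6     s9  s10 
   s7    s10  s11 
   s8    s11   s9 
   s9    s12  s13 
   s10   s13  s14 
   s11   s14  s12 
   s12   s15  s16 
   s13   s16  s17 
 * s14   s17  s15 
   s15   s15  s16 
   s16   s16  s17 
 * s17   s17  s15 
(> = start, * = accepting)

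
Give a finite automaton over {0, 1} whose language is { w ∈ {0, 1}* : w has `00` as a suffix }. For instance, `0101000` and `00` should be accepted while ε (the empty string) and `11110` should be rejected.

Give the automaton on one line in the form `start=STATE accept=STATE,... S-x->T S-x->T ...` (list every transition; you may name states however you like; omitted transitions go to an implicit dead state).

start=q0 accept=q2 q0-0->q1 q0-1->q0 q1-0->q2 q1-1->q0 q2-0->q2 q2-1->q0

Remember how much of `00` the current input suffix matches. State q0 means no match yet; q1 means the last symbol is `0`; q2 means the last 2 symbols are `00`. Only q2 accepts. On a mismatch, fall back to the longest proper suffix that is still a prefix of `00`.
3 states suffice.
        0   1  
>  q0   q1  q0 
   q1   q2  q0 
 * q2   q2  q0 
(> = start, * = accepting)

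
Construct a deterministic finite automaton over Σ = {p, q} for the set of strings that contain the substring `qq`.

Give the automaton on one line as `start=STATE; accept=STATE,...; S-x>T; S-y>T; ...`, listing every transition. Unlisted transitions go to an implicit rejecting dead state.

start=A; accept=C; A-p>A; A-q>B; B-p>A; B-q>C; C-p>C; C-q>C

States A..B record the length of the longest prefix of `qq` that matches the current input suffix. Reaching C means `qq` has been seen, and we stay there forever. Accept from C.
A 3-state machine:
       p  q 
>  A   A  B 
   B   A  C 
 * C   C  C 
(> = start, * = accepting)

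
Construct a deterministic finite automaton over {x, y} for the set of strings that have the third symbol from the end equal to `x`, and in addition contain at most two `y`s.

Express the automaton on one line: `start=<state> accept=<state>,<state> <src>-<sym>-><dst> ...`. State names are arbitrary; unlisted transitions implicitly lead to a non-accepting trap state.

Run two small machines in parallel and take their product. One (15 states) tracks the last 3 symbols read; the other (4 states) tracks the count of `y`s, saturating at 3. Each combined state is a pair, one component from each; accept when both components accept. After merging equivalent states the machine shrinks.
A 20-state machine:
       x  y 
>  A   B  C 
   B   D  E 
   C   F  G 
   D   H  I 
   E   J  K 
   F   L  M 
   G   N  O 
 * H   H  I 
 * I   J  K 
 * J   L  M 
 * K   N  O 
   L   P  Q 
   M   R  O 
   N   S  O 
   O   O  O 
 * P   P  Q 
 * Q   R  O 
 * R   S  O 
   S   T  O 
 * T   T  O 
(> = start, * = accepting)

start=A accept=H,I,J,K,P,Q,R,T A-x->B A-y->C B-x->D B-y->E C-x->F C-y->G D-x->H D-y->I E-x->J E-y->K F-x->L F-y->M G-x->N G-y->O H-x->H H-y->I I-x->J I-y->K J-x->L J-y->M K-x->N K-y->O L-x->P L-y->Q M-x->R M-y->O N-x->S N-y->O O-x->O O-y->O P-x->P P-y->Q Q-x->R Q-y->O R-x->S R-y->O S-x->T S-y->O T-x->T T-y->O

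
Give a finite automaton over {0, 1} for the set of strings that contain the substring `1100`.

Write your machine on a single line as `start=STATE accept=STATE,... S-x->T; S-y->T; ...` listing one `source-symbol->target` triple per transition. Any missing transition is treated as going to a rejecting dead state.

start=s0; accept=s4; s0-0->s0; s0-1->s1; s1-0->s0; s1-1->s2; s2-0->s3; s2-1->s2; s3-0->s4; s3-1->s1; s4-0->s4; s4-1->s4

States s0..s3 record the length of the longest prefix of `1100` that matches the current input suffix. Reaching s4 means `1100` has been seen, and we stay there forever. Accept from s4.
        0   1  
>  s0   s0  s1 
   s1   s0  s2 
   s2   s3  s2 
   s3   s4  s1 
 * s4   s4  s4 
(> = start, * = accepting)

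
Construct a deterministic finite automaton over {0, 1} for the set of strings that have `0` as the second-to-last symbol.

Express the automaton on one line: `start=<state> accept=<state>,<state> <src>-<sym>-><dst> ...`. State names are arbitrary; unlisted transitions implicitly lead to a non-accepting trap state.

start=q0 accept=q3,q4 q0-0->q1 q0-1->q2 q1-0->q3 q1-1->q4 q2-0->q5 q2-1->q6 q3-0->q3 q3-1->q4 q4-0->q5 q4-1->q6 q5-0->q3 q5-1->q4 q6-0->q5 q6-1->q6

Because acceptance depends on a position counted from the end, the machine has to buffer the most recent 2 symbols. Make each state the string of the last up-to-2 symbols read; on input `x` shift the window left and append `x`. Accept when the buffered window has length 2 and begins with `0`.
        0   1  
>  q0   q1  q2 
   q1   q3  q4 
   q2   q5  q6 
 * q3   q3  q4 
 * q4   q5  q6 
   q5   q3  q4 
   q6   q5  q6 
(> = start, * = accepting)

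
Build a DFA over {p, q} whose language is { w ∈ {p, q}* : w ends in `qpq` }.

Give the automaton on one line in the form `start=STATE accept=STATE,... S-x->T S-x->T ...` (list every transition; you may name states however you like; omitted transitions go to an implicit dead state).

start=s0 accept=s3 s0-p->s0 s0-q->s1 s1-p->s2 s1-q->s1 s2-p->s0 s2-q->s3 s3-p->s2 s3-q->s1

Remember how much of `qpq` the current input suffix matches. State s0 means no match yet; s1 means the last symbol is `q`; s2 means the last 2 symbols are `qp`; s3 means the last 3 symbols are `qpq`. Only s3 accepts. On a mismatch, fall back to the longest proper suffix that is still a prefix of `qpq`.
4 states suffice.
        p   q  
>  s0   s0  s1 
   s1   s2  s1 
   s2   s0  s3 
 * s3   s2  s1 
(> = start, * = accepting)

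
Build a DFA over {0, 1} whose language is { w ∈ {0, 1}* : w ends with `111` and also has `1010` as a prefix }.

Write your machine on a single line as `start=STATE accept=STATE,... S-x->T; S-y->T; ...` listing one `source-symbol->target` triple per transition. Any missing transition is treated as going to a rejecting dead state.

start=q0; accept=q11; q0-0->q1; q0-1->q2; q1-0->q1; q1-1->q3; q2-0->q4; q2-1->q5; q3-0->q1; q3-1->q5; q4-0->q1; q4-1->q6; q5-0->q1; q5-1->q7; q6-0->q8; q6-1->q5; q7-0->q1; q7-1->q7; q8-0->q8; q8-1->q9; q9-0->q8; q9-1->q10; q10-0->q8; q10-1->q11; q11-0->q8; q11-1->q11

Build one automaton per condition and run them in lockstep. The first has 4 states tracking how much of the suffix `111` has currently been matched; the second has 6 states tracking whether the input so far still matches the prefix `1010`. A product state is a pair (one from each), accepting exactly when both do.
With 12 states:
          0    1  
>  q0     q1   q2 
   q1     q1   q3 
   q2     q4   q5 
   q3     q1   q5 
   q4     q1   q6 
   q5     q1   q7 
   q6     q8   q5 
   q7     q1   q7 
   q8     q8   q9 
   q9     q8  q10 
   q10    q8  q11 
 * q11    q8  q11 
(> = start, * = accepting)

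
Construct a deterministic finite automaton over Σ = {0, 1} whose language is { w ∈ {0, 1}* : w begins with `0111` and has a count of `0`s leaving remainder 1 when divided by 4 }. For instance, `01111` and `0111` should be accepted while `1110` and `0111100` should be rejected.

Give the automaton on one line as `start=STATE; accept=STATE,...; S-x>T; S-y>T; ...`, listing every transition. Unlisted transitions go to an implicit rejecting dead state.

start=S0; accept=S5; S0-0>S1; S0-1>S2; S1-0>S2; S1-1>S3; S2-0>S2; S2-1>S2; S3-0>S2; S3-1>S4; S4-0>S2; S4-1>S5; S5-0>S6; S5-1>S5; S6-0>S7; S6-1>S6; S7-0>S8; S7-1>S7; S8-0>S5; S8-1>S8

Handle the two conditions separately and then intersect. One (6 states) tracks whether the input so far still matches the prefix `0111`; the other (4 states) tracks the count of `0`s modulo 4. Each combined state is a pair, one component from each; accept when both components accept. Minimizing collapses redundant product states.
        0   1  
>  S0   S1  S2 
   S1   S2  S3 
   S2   S2  S2 
   S3   S2  S4 
   S4   S2  S5 
 * S5   S6  S5 
   S6   S7  S6 
   S7   S8  S7 
   S8   S5  S8 
(> = start, * = accepting)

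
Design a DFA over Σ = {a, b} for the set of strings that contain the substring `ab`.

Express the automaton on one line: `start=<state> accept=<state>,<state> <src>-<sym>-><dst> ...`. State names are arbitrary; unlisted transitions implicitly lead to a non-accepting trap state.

Track how much of `ab` has been matched so far: state s0 is no progress, s2 is the absorbing accept state reached once `ab` has occurred. Intermediate states record partial matches; on a mismatch, fall back to the longest reusable overlap.
3 states suffice.
        a   b  
>  s0   s1  s0 
   s1   s1  s2 
 * s2   s2  s2 
(> = start, * = accepting)

start=s0 accept=s2 s0-a->s1 s0-b->s0 s1-a->s1 s1-b->s2 s2-a->s2 s2-b->s2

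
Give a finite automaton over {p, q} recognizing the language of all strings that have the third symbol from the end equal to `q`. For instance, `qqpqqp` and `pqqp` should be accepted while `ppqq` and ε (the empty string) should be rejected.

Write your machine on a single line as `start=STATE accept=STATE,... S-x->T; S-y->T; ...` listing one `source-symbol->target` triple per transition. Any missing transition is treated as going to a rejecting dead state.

A DFA must remember the last 3 symbols (since which symbol is third-to-last isn't known until the input ends). Use one state per possible window of the last ≤3 symbols; accept from those whose window starts with `q`.
A 15-state machine:
          p    q  
>  S0     S1   S2 
   S1     S3   S4 
   S2     S5   S6 
   S3     S7   S8 
   S4     S9  S10 
   S5    S11  S12 
   S6    S13  S14 
   S7     S7   S8 
   S8     S9  S10 
   S9    S11  S12 
   S10   S13  S14 
 * S11    S7   S8 
 * S12    S9  S10 
 * S13   S11  S12 
 * S14   S13  S14 
(> = start, * = accepting)

start=S0; accept=S11,S12,S13,S14; S0-p->S1; S0-q->S2; S1-p->S3; S1-q->S4; S2-p->S5; S2-q->S6; S3-p->S7; S3-q->S8; S4-p->S9; S4-q->S10; S5-p->S11; S5-q->S12; S6-p->S13; S6-q->S14; S7-p->S7; S7-q->S8; S8-p->S9; S8-q->S10; S9-p->S11; S9-q->S12; S10-p->S13; S10-q->S14; S11-p->S7; S11-q->S8; S12-p->S9; S12-q->S10; S13-p->S11; S13-q->S12; S14-p->S13; S14-q->S14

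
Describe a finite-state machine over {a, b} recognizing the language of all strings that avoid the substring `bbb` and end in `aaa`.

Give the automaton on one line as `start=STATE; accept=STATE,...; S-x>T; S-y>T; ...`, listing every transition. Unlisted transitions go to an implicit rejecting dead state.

start=q0; accept=q5; q0-a>q1; q0-b>q2; q1-a>q3; q1-b>q2; q2-a>q1; q2-b>q4; q3-a>q5; q3-b>q2; q4-a>q1; q4-b>q6; q5-a>q5; q5-b>q2; q6-a>q6; q6-b>q6

Run two small machines in parallel and take their product. The first has 4 states tracking partial matches of the forbidden pattern `bbb`; the second has 4 states tracking how much of the suffix `aaa` has currently been matched. A product state is a pair (one from each), accepting exactly when both do. Minimizing collapses redundant product states.
With 7 states:
        a   b  
>  q0   q1  q2 
   q1   q3  q2 
   q2   q1  q4 
   q3   q5  q2 
   q4   q1  q6 
 * q5   q5  q2 
   q6   q6  q6 
(> = start, * = accepting)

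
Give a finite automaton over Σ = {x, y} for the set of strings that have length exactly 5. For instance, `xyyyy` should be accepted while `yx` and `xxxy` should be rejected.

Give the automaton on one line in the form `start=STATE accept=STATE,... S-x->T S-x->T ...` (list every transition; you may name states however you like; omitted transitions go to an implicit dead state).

Count input length up to 6: every symbol moves from S0 toward S6, which means 'more than 5' and absorbs. Accept from {S5}.
With 7 states:
        x   y  
>  S0   S1  S1 
   S1   S2  S2 
   S2   S3  S3 
   S3   S4  S4 
   S4   S5  S5 
 * S5   S6  S6 
   S6   S6  S6 
(> = start, * = accepting)

start=S0 accept=S5 S0-x->S1 S0-y->S1 S1-x->S2 S1-y->S2 S2-x->S3 S2-y->S3 S3-x->S4 S3-y->S4 S4-x->S5 S4-y->S5 S5-x->S6 S5-y->S6 S6-x->S6 S6-y->S6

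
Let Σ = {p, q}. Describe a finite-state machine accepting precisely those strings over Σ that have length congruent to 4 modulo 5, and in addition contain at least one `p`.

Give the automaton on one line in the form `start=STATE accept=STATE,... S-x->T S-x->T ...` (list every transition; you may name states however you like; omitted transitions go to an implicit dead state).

Run two small machines in parallel and take their product. The first has 5 states tracking the input length modulo 5; the second has 3 states tracking the count of `p`s, saturating at 2. A product state is a pair (one from each), accepting exactly when both do.
15 states suffice.
          p    q  
>  s0     s1   s2 
   s1     s3   s4 
   s2     s4   s5 
   s3     s6   s6 
   s4     s6   s7 
   s5     s7   s8 
   s6     s9   s9 
   s7     s9  s10 
   s8    s10  s11 
 * s9    s12  s12 
 * s10   s12  s13 
   s11   s13   s0 
   s12   s14  s14 
   s13   s14   s1 
   s14    s3   s3 
(> = start, * = accepting)

start=s0 accept=s9,s10 s0-p->s1 s0-q->s2 s1-p->s3 s1-q->s4 s2-p->s4 s2-q->s5 s3-p->s6 s3-q->s6 s4-p->s6 s4-q->s7 s5-p->s7 s5-q->s8 s6-p->s9 s6-q->s9 s7-p->s9 s7-q->s10 s8-p->s10 s8-q->s11 s9-p->s12 s9-q->s12 s10-p->s12 s10-q->s13 s11-p->s13 s11-q->s0 s12-p->s14 s12-q->s14 s13-p->s14 s13-q->s1 s14-p->s3 s14-q->s3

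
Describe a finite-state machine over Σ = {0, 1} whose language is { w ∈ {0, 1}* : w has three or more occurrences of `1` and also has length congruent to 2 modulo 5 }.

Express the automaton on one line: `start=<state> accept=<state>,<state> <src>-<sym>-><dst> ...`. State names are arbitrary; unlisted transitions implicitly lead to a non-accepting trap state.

start=S0 accept=S19 S0-0->S1 S0-1->S2 S1-0->S3 S1-1->S4 S2-0->S4 S2-1->S5 S3-0->S6 S3-1->S7 S4-0->S7 S4-1->S8 S5-0->S8 S5-1->S9 S6-0->S10 S6-1->S11 S7-0->S11 S7-1->S12 S8-0->S12 S8-1->S13 S9-0->S13 S9-1->S13 S10-0->S0 S10-1->S14 S11-0->S14 S11-1->S15 S12-0->S15 S12-1->S16 S13-0->S16 S13-1->S16 S14-0->S2 S14-1->S17 S15-0->S17 S15-1->S18 S16-0->S18 S16-1->S18 S17-0->S5 S17-1->S19 S18-0->S19 S18-1->S19 S19-0->S9 S19-1->S9

Run two small machines in parallel and take their product. The first has 5 states tracking the count of `1`s, saturating at 4; the second has 5 states tracking the input length modulo 5. A product state is a pair (one from each), accepting exactly when both do. Equivalent product states are then merged.
20 states suffice.
          0    1  
>  S0     S1   S2 
   S1     S3   S4 
   S2     S4   S5 
   S3     S6   S7 
   S4     S7   S8 
   S5     S8   S9 
   S6    S10  S11 
   S7    S11  S12 
   S8    S12  S13 
   S9    S13  S13 
   S10    S0  S14 
   S11   S14  S15 
   S12   S15  S16 
   S13   S16  S16 
   S14    S2  S17 
   S15   S17  S18 
   S16   S18  S18 
   S17    S5  S19 
   S18   S19  S19 
 * S19    S9   S9 
(> = start, * = accepting)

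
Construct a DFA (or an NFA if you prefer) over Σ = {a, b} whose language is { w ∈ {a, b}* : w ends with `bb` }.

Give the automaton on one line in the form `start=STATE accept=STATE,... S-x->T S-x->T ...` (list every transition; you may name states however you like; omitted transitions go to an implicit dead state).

Remember how much of `bb` the current input suffix matches. State s0 means no match yet; s1 means the last symbol is `b`; s2 means the last 2 symbols are `bb`. Only s2 accepts. On a mismatch, fall back to the longest proper suffix that is still a prefix of `bb`.
With 3 states:
        a   b  
>  s0   s0  s1 
   s1   s0  s2 
 * s2   s0  s2 
(> = start, * = accepting)

start=s0 accept=s2 s0-a->s0 s0-b->s1 s1-a->s0 s1-b->s2 s2-a->s0 s2-b->s2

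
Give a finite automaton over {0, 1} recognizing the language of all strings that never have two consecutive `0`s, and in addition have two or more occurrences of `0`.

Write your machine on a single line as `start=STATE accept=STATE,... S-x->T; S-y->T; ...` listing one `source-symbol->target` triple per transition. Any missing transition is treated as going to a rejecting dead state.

start=q0; accept=q4,q5; q0-0->q1; q0-1->q0; q1-0->q2; q1-1->q3; q2-0->q2; q2-1->q2; q3-0->q4; q3-1->q3; q4-0->q2; q4-1->q5; q5-0->q4; q5-1->q5

Handle the two conditions separately and then intersect. The first has 3 states tracking partial matches of the forbidden pattern `00`; the second has 4 states tracking the count of `0`s, saturating at 3. A product state is a pair (one from each), accepting exactly when both do. After merging equivalent states the machine shrinks.
A 6-state machine:
        0   1  
>  q0   q1  q0 
   q1   q2  q3 
   q2   q2  q2 
   q3   q4  q3 
 * q4   q2  q5 
 * q5   q4  q5 
(> = start, * = accepting)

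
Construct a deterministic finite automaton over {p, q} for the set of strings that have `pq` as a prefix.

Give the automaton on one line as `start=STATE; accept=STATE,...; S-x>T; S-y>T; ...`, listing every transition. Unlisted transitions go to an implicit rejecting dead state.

start=A; accept=C; A-p>B; A-q>D; B-p>D; B-q>C; C-p>C; C-q>C; D-p>D; D-q>D

Walk along `pq` while the input agrees: from A take `p` to B, and so on. Any deviation drops to the rejecting sink D. Once C is reached the prefix is confirmed and every continuation is accepted.
4 states suffice.
       p  q 
>  A   B  D 
   B   D  C 
 * C   C  C 
   D   D  D 
(> = start, * = accepting)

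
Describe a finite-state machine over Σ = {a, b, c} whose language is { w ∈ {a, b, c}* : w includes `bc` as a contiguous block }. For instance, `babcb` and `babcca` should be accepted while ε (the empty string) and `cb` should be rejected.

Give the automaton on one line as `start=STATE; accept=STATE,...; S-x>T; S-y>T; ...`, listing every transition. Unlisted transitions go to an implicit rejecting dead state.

start=s0; accept=s2; s0-a>s0; s0-b>s1; s0-c>s0; s1-a>s0; s1-b>s1; s1-c>s2; s2-a>s2; s2-b>s2; s2-c>s2

States s0..s1 record the length of the longest prefix of `bc` that matches the current input suffix. Reaching s2 means `bc` has been seen, and we stay there forever. Accept from s2.
        a   b   c  
>  s0   s0  s1  s0 
   s1   s0  s1  s2 
 * s2   s2  s2  s2 
(> = start, * = accepting)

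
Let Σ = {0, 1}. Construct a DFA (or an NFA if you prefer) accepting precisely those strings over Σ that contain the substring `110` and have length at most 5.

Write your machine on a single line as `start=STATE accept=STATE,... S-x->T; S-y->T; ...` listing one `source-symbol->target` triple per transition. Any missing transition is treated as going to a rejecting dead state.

Run two small machines in parallel and take their product. One (4 states) tracks whether and how much of `110` has been seen; the other (7 states) tracks the input length, saturating at 6. Each combined state is a pair, one component from each; accept when both components accept.
With 22 states:
          0    1  
>  q0     q1   q2 
   q1     q3   q4 
   q2     q3   q5 
   q3     q6   q7 
   q4     q6   q8 
   q5     q9   q8 
   q6    q10  q11 
   q7    q10  q12 
   q8    q13  q12 
 * q9    q13  q13 
   q10   q14  q15 
   q11   q14  q16 
   q12   q17  q16 
 * q13   q17  q17 
   q14   q18  q19 
   q15   q18  q20 
   q16   q21  q20 
 * q17   q21  q21 
   q18   q18  q19 
   q19   q18  q20 
   q20   q21  q20 
   q21   q21  q21 
(> = start, * = accepting)

start=q0; accept=q9,q13,q17; q0-0->q1; q0-1->q2; q1-0->q3; q1-1->q4; q2-0->q3; q2-1->q5; q3-0->q6; q3-1->q7; q4-0->q6; q4-1->q8; q5-0->q9; q5-1->q8; q6-0->q10; q6-1->q11; q7-0->q10; q7-1->q12; q8-0->q13; q8-1->q12; q9-0->q13; q9-1->q13; q10-0->q14; q10-1->q15; q11-0->q14; q11-1->q16; q12-0->q17; q12-1->q16; q13-0->q17; q13-1->q17; q14-0->q18; q14-1->q19; q15-0->q18; q15-1->q20; q16-0->q21; q16-1->q20; q17-0->q21; q17-1->q21; q18-0->q18; q18-1->q19; q19-0->q18; q19-1->q20; q20-0->q21; q20-1->q20; q21-0->q21; q21-1->q21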